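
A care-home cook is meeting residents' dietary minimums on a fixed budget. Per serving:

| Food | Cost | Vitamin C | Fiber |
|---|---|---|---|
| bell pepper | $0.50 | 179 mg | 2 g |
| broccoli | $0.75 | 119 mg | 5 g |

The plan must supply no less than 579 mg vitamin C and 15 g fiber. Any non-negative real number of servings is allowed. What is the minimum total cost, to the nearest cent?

At the optimum either one food covers both requirements or two foods hit both targets exactly; no other combination can be cheaper.
bell pepper only: max(579/179, 15/2) = 7.5 servings → $3.75.
broccoli only: max(579/119, 15/5) = 4.866 servings → $3.65.
bell pepper + broccoli with both tight: 1.689 servings and 2.324 servings → $2.59.
Cheapest feasible corner: $2.59.

$2.59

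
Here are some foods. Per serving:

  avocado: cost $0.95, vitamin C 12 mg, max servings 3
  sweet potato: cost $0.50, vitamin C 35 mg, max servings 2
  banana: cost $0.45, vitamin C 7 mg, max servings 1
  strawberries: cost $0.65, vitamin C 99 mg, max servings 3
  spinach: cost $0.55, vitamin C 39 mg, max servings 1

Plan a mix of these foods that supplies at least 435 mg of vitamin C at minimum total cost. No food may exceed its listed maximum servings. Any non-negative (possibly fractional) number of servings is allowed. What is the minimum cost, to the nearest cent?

Cost per mg of vitamin C: strawberries $0.0066, spinach $0.0141, sweet potato $0.0143, banana $0.0643, avocado $0.0792.
Take 3 servings of strawberries: +297.0 mg vitamin C for $1.95 (total $1.95, still need 138.0 mg).
Take 1 serving of spinach: +39.0 mg vitamin C for $0.55 (total $2.50, still need 99.0 mg).
Take 2 servings of sweet potato: +70.0 mg vitamin C for $1.00 (total $3.50, still need 29.0 mg).
Take 1 serving of banana: +7.0 mg vitamin C for $0.45 (total $3.95, still need 22.0 mg).
Take 1.833 servings of avocado: +22.0 mg vitamin C for $1.74 (total $5.69, still need 0.0 mg).
Greedy by cheapest-per-mg is optimal for a single linear constraint, so the minimum cost is $5.69.

$5.69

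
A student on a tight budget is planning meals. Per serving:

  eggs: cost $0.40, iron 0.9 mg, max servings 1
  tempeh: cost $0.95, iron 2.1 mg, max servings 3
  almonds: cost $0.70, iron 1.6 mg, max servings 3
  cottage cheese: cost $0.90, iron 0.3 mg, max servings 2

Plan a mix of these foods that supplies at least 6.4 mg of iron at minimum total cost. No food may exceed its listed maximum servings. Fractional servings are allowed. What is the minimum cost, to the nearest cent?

Cost per mg of iron: almonds $0.4375, eggs $0.4444, tempeh $0.4524, cottage cheese $3.0000.
Take 3 servings of almonds: +4.8 mg iron for $2.10 (total $2.10, still need 1.6 mg).
Take 1 serving of eggs: +0.9 mg iron for $0.40 (total $2.50, still need 0.7 mg).
Take 0.3333 servings of tempeh: +0.7 mg iron for $0.32 (total $2.82, still need 0.0 mg).
Filling from the cheapest source first is optimal under one linear minimum: $2.82.

$2.82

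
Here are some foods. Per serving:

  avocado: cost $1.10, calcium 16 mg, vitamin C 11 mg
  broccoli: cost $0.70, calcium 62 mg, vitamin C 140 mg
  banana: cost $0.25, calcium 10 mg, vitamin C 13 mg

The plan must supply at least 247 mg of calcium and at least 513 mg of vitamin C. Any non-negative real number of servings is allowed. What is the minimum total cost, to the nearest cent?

$2.79

Compare the cost at each extreme point of the feasible region.
avocado only: max(247/16, 513/11) = 46.64 servings → $51.30.
broccoli only: max(247/62, 513/140) = 3.984 servings → $2.79.
banana only: max(247/10, 513/13) = 39.46 servings → $9.87.
avocado + broccoli with both tight: 1.78 servings and 3.524 servings → $4.43.
avocado + banana: the both-tight solution has a negative serving — not a feasible corner.
broccoli + banana with both tight: 3.231 servings and 4.67 servings → $3.43.
So the least-cost plan costs $2.79.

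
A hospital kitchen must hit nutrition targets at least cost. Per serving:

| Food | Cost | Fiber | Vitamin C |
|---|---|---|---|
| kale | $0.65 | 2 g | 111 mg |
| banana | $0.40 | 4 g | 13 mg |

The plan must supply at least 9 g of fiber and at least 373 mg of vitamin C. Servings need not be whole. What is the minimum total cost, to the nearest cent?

$2.38

kale only: max(9/2, 373/111) = 4.5 servings → $2.92.
banana only: max(9/4, 373/13) = 28.69 servings → $11.48.
kale + banana with both tight: 3.289 servings and 0.6053 servings → $2.38.
So the least-cost plan costs $2.38.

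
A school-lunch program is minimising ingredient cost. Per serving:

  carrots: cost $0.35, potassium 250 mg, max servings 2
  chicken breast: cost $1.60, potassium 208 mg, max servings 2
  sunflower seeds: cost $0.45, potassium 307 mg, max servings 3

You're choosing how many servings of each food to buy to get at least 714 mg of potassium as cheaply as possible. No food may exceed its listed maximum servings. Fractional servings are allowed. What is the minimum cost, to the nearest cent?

Cost per mg of potassium: carrots $0.0014, sunflower seeds $0.0015, chicken breast $0.0077.
Take 2 servings of carrots: +500.0 mg potassium for $0.70 (total $0.70, still need 214.0 mg).
Take 0.6971 servings of sunflower seeds: +214.0 mg potassium for $0.31 (total $1.01, still need 0.0 mg).
Filling from the cheapest source first is optimal under one linear minimum: $1.01.

$1.01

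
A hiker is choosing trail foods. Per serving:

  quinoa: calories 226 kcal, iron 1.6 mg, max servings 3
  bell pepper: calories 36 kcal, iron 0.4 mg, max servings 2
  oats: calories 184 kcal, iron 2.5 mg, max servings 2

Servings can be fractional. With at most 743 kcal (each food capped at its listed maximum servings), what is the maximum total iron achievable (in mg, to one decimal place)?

7.9 mg

Iron per kcal: oats 0.01359, bell pepper 0.01111, quinoa 0.00708.
Take 2 servings of oats: uses 368 kcal, +5.0 mg iron (running total 5.0 mg).
Take 2 servings of bell pepper: uses 72 kcal, +0.8 mg iron (running total 5.8 mg).
Take 1.341 servings of quinoa: uses 303 kcal, +2.1 mg iron (running total 7.9 mg).
Filling greedily by iron-per-kcal is optimal for one linear limit, giving 7.9 mg.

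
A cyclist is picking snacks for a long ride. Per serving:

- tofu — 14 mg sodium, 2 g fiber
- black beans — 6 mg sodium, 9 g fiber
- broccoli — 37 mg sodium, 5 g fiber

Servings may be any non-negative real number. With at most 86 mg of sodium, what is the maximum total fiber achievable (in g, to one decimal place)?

Fiber per mg sodium: black beans 1.5, tofu 0.1429, broccoli 0.1351.
With no serving limits, spend the whole sodium allowance on black beans: 86 mg / 6 mg × 9 g = 129.0 g.

129.0 g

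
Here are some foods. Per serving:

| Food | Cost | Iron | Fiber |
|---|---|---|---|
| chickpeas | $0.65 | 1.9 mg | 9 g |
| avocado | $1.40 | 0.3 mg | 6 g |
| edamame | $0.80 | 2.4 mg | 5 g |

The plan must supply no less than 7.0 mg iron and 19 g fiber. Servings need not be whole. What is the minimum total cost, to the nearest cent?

$2.35

Minimising a linear cost over {iron ≥ 7.0, fiber ≥ 19, servings ≥ 0} — the optimum is at a vertex, using one or two foods.
chickpeas only: max(7.0/1.9, 19/9) = 3.684 servings → $2.39.
avocado only: max(7.0/0.3, 19/6) = 23.33 servings → $32.67.
edamame only: max(7.0/2.4, 19/5) = 3.8 servings → $3.04.
chickpeas + avocado: intersection lies outside the first quadrant.
chickpeas + edamame with both tight: 0.876 servings and 2.223 servings → $2.35.
avocado + edamame with both tight: 0.8217 servings and 2.814 servings → $3.40.
Cheapest feasible corner: $2.35.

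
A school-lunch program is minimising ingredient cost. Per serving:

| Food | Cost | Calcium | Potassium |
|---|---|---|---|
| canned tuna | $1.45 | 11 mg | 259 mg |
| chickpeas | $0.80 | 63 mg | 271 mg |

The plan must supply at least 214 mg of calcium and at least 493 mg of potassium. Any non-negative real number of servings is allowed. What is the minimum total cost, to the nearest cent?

Two binding constraints pin down two serving amounts, so the optimal mix uses at most two foods. The candidates are each food alone (scaled to the tighter of calcium/potassium) and each pair with both constraints tight.
canned tuna only: max(214/11, 493/259) = 19.45 servings → $28.21.
chickpeas only: max(214/63, 493/271) = 3.397 servings → $2.72.
canned tuna + chickpeas: the both-tight solution has a negative serving — not a feasible corner.
The minimum over all feasible corners is $2.72.

$2.72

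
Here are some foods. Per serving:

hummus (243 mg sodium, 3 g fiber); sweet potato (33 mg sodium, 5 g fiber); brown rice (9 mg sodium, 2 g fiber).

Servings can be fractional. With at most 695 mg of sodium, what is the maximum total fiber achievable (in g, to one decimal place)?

Fiber per mg sodium: brown rice 0.2222, sweet potato 0.1515, hummus 0.01235.
With no serving limits, spend the whole sodium allowance on brown rice: 695 mg / 9 mg × 2 g = 154.4 g.

154.4 g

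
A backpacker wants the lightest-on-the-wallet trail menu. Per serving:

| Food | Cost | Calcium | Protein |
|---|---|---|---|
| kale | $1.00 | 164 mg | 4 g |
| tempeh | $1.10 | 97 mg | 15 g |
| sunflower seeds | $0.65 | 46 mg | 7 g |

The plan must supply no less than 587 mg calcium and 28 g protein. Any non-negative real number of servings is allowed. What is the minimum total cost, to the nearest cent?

$4.13

Check every corner: each single food scaled to meet both minima, and each pair solved so both constraints bind.
kale only: max(587/164, 28/4) = 7 servings → $7.00.
tempeh only: max(587/97, 28/15) = 6.052 servings → $6.66.
sunflower seeds only: max(587/46, 28/7) = 12.76 servings → $8.29.
kale + tempeh with both tight: 2.939 servings and 1.083 servings → $4.13.
kale + sunflower seeds with both tight: 2.926 servings and 2.328 servings → $4.44.
tempeh + sunflower seeds: the both-tight solution has a negative serving — not a feasible corner.
Cheapest feasible corner: $4.13.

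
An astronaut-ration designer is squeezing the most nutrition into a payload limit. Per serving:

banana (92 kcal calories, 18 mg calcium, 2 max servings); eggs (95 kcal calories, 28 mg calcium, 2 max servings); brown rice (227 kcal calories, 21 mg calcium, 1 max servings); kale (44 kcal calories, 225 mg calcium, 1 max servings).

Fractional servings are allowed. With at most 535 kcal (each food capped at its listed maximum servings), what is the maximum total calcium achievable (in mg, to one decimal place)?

Calcium per kcal: kale 5.114, eggs 0.2947, banana 0.1957, brown rice 0.09251.
Take 1 serving of kale: uses 44 kcal, +225.0 mg calcium (running total 225.0 mg).
Take 2 servings of eggs: uses 190 kcal, +56.0 mg calcium (running total 281.0 mg).
Take 2 servings of banana: uses 184 kcal, +36.0 mg calcium (running total 317.0 mg).
Take 0.5154 servings of brown rice: uses 117 kcal, +10.8 mg calcium (running total 327.8 mg).
Greedy by best ratio exhausts the calories allowance optimally: 327.8 mg.

327.8 mg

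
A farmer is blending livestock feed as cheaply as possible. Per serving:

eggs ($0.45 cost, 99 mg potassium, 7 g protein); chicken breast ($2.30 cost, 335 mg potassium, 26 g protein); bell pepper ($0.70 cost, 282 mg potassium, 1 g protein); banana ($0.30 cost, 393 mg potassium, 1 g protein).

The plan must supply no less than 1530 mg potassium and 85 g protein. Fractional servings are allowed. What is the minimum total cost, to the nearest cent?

$5.67

At the optimum either one food covers both requirements or two foods hit both targets exactly; no other combination can be cheaper.
eggs only: max(1530/99, 85/7) = 15.45 servings → $6.95.
chicken breast only: max(1530/335, 85/26) = 4.567 servings → $10.50.
bell pepper only: max(1530/282, 85/1) = 85 servings → $59.50.
banana only: max(1530/393, 85/1) = 85 servings → $25.50.
eggs + chicken breast: intersection lies outside the first quadrant.
eggs + bell pepper with both tight: 11.97 servings and 1.224 servings → $6.24.
eggs + banana with both tight: 12.02 servings and 0.8654 servings → $5.67.
chicken breast + bell pepper with both tight: 3.207 servings and 1.616 servings → $8.51.
chicken breast + banana with both tight: 3.225 servings and 1.144 servings → $7.76.
bell pepper + banana: the both-tight solution has a negative serving — not a feasible corner.
Cheapest feasible corner: $5.67.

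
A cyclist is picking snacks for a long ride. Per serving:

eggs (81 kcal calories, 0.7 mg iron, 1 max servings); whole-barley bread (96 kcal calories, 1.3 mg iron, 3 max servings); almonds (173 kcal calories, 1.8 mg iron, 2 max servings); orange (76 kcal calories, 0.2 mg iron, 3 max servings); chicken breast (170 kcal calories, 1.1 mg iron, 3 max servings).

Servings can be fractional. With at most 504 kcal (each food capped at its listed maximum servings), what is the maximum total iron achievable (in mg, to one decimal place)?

6.1 mg

Iron per kcal: whole-barley bread 0.01354, almonds 0.0104, eggs 0.008642, chicken breast 0.006471, orange 0.002632.
Take 3 servings of whole-barley bread: uses 288 kcal, +3.9 mg iron (running total 3.9 mg).
Take 1.249 servings of almonds: uses 216 kcal, +2.2 mg iron (running total 6.1 mg).
Greedy by best ratio exhausts the calories allowance optimally: 6.1 mg.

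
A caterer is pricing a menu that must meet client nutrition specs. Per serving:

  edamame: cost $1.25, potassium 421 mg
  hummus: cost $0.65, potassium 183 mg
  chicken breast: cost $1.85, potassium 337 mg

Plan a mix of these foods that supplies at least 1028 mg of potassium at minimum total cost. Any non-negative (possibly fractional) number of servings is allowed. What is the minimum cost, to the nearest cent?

Cost per mg of potassium: edamame $0.0030, hummus $0.0036, chicken breast $0.0055.
With no serving limits, use only edamame: 1028 mg / 421 mg = 2.442 servings × $1.25 = $3.05.

$3.05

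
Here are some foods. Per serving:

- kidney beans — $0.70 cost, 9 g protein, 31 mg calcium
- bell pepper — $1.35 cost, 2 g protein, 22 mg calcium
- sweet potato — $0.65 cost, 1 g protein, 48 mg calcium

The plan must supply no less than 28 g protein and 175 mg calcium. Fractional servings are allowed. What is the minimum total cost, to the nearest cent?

$3.19

Two binding constraints pin down two serving amounts, so the optimal mix uses at most two foods. The candidates are each food alone (scaled to the tighter of protein/calcium) and each pair with both constraints tight.
kidney beans only: max(28/9, 175/31) = 5.645 servings → $3.95.
bell pepper only: max(28/2, 175/22) = 14 servings → $18.90.
sweet potato only: max(28/1, 175/48) = 28 servings → $18.20.
kidney beans + bell pepper with both tight: 1.956 servings and 5.199 servings → $8.39.
kidney beans + sweet potato with both tight: 2.915 servings and 1.763 servings → $3.19.
bell pepper + sweet potato: intersection lies outside the first quadrant.
So the least-cost plan costs $3.19.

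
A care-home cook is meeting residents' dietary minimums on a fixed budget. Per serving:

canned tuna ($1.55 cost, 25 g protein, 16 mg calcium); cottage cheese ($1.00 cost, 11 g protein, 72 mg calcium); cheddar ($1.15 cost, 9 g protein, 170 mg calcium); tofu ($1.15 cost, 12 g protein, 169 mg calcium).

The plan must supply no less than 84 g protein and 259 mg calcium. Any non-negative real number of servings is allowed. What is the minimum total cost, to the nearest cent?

$5.72

Two binding constraints pin down two serving amounts, so the optimal mix uses at most two foods. The candidates are each food alone (scaled to the tighter of protein/calcium) and each pair with both constraints tight.
canned tuna only: max(84/25, 259/16) = 16.19 servings → $25.09.
cottage cheese only: max(84/11, 259/72) = 7.636 servings → $7.64.
cheddar only: max(84/9, 259/170) = 9.333 servings → $10.73.
tofu only: max(84/12, 259/169) = 7 servings → $8.05.
canned tuna + cottage cheese with both tight: 1.97 servings and 3.159 servings → $6.21.
canned tuna + cheddar with both tight: 2.91 servings and 1.25 servings → $5.95.
canned tuna + tofu with both tight: 2.749 servings and 1.272 servings → $5.72.
cottage cheese + cheddar: intersection lies outside the first quadrant.
cottage cheese + tofu: the both-tight solution has a negative serving — not a feasible corner.
cheddar + tofu: intersection lies outside the first quadrant.
So the least-cost plan costs $5.72.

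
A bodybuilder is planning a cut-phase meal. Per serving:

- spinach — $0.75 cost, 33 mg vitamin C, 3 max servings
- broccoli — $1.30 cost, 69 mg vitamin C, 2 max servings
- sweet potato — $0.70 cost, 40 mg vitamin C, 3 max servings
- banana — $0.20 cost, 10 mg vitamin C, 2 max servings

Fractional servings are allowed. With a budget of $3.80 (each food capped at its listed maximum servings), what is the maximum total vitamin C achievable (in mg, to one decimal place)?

Vitamin C per dollar: sweet potato 57.14, broccoli 53.08, banana 50, spinach 44.
Take 3 servings of sweet potato: spends $2.10, +120.0 mg vitamin C (running total 120.0 mg).
Take 1.308 servings of broccoli: spends $1.70, +90.2 mg vitamin C (running total 210.2 mg).
Filling greedily by vitamin C-per-dollar is optimal for one linear limit, giving 210.2 mg.

210.2 mg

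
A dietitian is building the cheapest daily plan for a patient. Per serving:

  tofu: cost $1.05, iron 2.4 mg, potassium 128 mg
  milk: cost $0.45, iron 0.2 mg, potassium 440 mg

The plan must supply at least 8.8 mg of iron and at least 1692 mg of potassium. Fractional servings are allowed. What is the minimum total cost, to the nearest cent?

Compare the cost at each extreme point of the feasible region.
tofu only: max(8.8/2.4, 1692/128) = 13.22 servings → $13.88.
milk only: max(8.8/0.2, 1692/440) = 44 servings → $19.80.
tofu + milk with both tight: 3.429 servings and 2.848 servings → $4.88.
So the least-cost plan costs $4.88.

$4.88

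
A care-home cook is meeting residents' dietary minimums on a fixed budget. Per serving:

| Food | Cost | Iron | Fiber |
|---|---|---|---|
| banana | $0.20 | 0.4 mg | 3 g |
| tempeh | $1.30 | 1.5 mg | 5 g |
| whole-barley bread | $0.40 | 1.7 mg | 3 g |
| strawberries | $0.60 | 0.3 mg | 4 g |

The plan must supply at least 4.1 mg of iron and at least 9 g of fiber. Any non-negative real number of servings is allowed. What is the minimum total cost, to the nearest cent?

Two binding constraints pin down two serving amounts, so the optimal mix uses at most two foods. The candidates are each food alone (scaled to the tighter of iron/fiber) and each pair with both constraints tight.
banana only: max(4.1/0.4, 9/3) = 10.25 servings → $2.05.
tempeh only: max(4.1/1.5, 9/5) = 2.733 servings → $3.55.
whole-barley bread only: max(4.1/1.7, 9/3) = 3 servings → $1.20.
strawberries only: max(4.1/0.3, 9/4) = 13.67 servings → $8.20.
banana + tempeh with both targets exact would need a negative amount; discard.
banana + whole-barley bread with both tight: 0.7692 servings and 2.231 servings → $1.05.
banana + strawberries: intersection lies outside the first quadrant.
tempeh + whole-barley bread with both tight: 0.75 servings and 1.75 servings → $1.68.
tempeh + strawberries: intersection lies outside the first quadrant.
whole-barley bread + strawberries with both tight: 2.322 servings and 0.5085 servings → $1.23.
Cheapest feasible corner: $1.05.

$1.05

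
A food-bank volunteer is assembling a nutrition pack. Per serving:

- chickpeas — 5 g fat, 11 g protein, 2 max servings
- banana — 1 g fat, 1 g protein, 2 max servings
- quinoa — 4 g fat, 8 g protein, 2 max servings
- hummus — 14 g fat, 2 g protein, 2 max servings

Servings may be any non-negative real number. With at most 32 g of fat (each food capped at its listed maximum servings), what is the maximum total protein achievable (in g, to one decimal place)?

41.7 g

Protein per g fat: chickpeas 2.2, quinoa 2, banana 1, hummus 0.1429.
Take 2 servings of chickpeas: uses 10 g fat, +22.0 g protein (running total 22.0 g).
Take 2 servings of quinoa: uses 8 g fat, +16.0 g protein (running total 38.0 g).
Take 2 servings of banana: uses 2 g fat, +2.0 g protein (running total 40.0 g).
Take 0.8571 servings of hummus: uses 12 g fat, +1.7 g protein (running total 41.7 g).
Greedy by best ratio exhausts the fat allowance optimally: 41.7 g.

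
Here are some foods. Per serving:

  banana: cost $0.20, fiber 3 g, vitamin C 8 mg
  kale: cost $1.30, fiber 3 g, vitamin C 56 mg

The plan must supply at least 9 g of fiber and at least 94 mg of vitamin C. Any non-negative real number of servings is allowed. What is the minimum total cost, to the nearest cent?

Check every corner: each single food scaled to meet both minima, and each pair solved so both constraints bind.
banana only: max(9/3, 94/8) = 11.75 servings → $2.35.
kale only: max(9/3, 94/56) = 3 servings → $3.90.
banana + kale with both tight: 1.542 servings and 1.458 servings → $2.20.
The minimum over all feasible corners is $2.20.

$2.20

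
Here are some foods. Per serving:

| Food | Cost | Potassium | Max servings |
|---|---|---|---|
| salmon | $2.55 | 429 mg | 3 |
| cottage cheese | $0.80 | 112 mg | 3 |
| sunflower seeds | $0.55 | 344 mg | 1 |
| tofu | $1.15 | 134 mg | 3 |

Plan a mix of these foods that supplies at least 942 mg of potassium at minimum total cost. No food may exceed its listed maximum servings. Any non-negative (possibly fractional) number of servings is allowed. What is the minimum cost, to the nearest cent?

$4.10

Cost per mg of potassium: sunflower seeds $0.0016, salmon $0.0059, cottage cheese $0.0071, tofu $0.0086.
Take 1 serving of sunflower seeds: +344.0 mg potassium for $0.55 (total $0.55, still need 598.0 mg).
Take 1.394 servings of salmon: +598.0 mg potassium for $3.55 (total $4.10, still need 0.0 mg).
Greedy by cheapest-per-mg is optimal for a single linear constraint, so the minimum cost is $4.10.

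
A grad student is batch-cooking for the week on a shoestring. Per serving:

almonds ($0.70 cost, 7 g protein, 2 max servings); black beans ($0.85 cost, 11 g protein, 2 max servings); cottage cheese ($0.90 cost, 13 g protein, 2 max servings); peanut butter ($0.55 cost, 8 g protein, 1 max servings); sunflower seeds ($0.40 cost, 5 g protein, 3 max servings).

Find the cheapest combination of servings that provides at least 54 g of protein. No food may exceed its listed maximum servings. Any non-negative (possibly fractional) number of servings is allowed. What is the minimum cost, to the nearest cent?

Cost per g of protein: peanut butter $0.0688, cottage cheese $0.0692, black beans $0.0773, sunflower seeds $0.0800, almonds $0.1000.
Take 1 serving of peanut butter: +8.0 g protein for $0.55 (total $0.55, still need 46.0 g).
Take 2 servings of cottage cheese: +26.0 g protein for $1.80 (total $2.35, still need 20.0 g).
Take 1.818 servings of black beans: +20.0 g protein for $1.55 (total $3.90, still need 0.0 g).
Greedy by cheapest-per-g is optimal for a single linear constraint, so the minimum cost is $3.90.

$3.90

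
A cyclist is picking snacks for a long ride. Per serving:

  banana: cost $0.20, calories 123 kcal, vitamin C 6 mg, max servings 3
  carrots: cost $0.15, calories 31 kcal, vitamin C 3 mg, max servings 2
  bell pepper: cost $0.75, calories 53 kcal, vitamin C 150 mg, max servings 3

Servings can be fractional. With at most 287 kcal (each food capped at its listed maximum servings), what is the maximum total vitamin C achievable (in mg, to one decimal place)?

Vitamin C per kcal: bell pepper 2.83, carrots 0.09677, banana 0.04878.
Take 3 servings of bell pepper: uses 159 kcal, +450.0 mg vitamin C (running total 450.0 mg).
Take 2 servings of carrots: uses 62 kcal, +6.0 mg vitamin C (running total 456.0 mg).
Take 0.5366 servings of banana: uses 66 kcal, +3.2 mg vitamin C (running total 459.2 mg).
Filling greedily by vitamin C-per-kcal is optimal for one linear limit, giving 459.2 mg.

459.2 mg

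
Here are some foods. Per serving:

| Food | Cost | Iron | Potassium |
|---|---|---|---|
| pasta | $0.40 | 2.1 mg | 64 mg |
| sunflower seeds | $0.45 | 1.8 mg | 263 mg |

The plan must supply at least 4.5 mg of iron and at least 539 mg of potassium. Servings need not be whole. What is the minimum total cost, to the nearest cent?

$1.06

Check every corner: each single food scaled to meet both minima, and each pair solved so both constraints bind.
pasta only: max(4.5/2.1, 539/64) = 8.422 servings → $3.37.
sunflower seeds only: max(4.5/1.8, 539/263) = 2.5 servings → $1.12.
pasta + sunflower seeds with both tight: 0.488 servings and 1.931 servings → $1.06.
So the least-cost plan costs $1.06.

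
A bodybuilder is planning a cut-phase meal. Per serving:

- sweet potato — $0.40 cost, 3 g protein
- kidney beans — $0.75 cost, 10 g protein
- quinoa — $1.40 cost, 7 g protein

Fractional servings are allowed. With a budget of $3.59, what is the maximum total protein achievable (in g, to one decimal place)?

Protein per dollar: kidney beans 13.33, sweet potato 7.5, quinoa 5.
With no serving limits, spend the whole cost allowance on kidney beans: $3.59 / $0.75 × 10 g = 47.9 g.

47.9 g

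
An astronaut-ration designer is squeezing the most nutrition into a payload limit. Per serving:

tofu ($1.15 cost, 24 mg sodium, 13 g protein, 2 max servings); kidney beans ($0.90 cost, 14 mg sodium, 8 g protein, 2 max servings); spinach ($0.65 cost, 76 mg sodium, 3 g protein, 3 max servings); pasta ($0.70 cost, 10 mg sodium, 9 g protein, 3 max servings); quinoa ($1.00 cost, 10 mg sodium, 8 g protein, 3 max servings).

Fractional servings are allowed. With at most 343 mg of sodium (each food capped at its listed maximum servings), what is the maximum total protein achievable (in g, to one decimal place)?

Protein per mg sodium: pasta 0.9, quinoa 0.8, kidney beans 0.5714, tofu 0.5417, spinach 0.03947.
Take 3 servings of pasta: uses 30 mg sodium, +27.0 g protein (running total 27.0 g).
Take 3 servings of quinoa: uses 30 mg sodium, +24.0 g protein (running total 51.0 g).
Take 2 servings of kidney beans: uses 28 mg sodium, +16.0 g protein (running total 67.0 g).
Take 2 servings of tofu: uses 48 mg sodium, +26.0 g protein (running total 93.0 g).
Take 2.724 servings of spinach: uses 207 mg sodium, +8.2 g protein (running total 101.2 g).
Filling greedily by protein-per-mg sodium is optimal for one linear limit, giving 101.2 g.

101.2 g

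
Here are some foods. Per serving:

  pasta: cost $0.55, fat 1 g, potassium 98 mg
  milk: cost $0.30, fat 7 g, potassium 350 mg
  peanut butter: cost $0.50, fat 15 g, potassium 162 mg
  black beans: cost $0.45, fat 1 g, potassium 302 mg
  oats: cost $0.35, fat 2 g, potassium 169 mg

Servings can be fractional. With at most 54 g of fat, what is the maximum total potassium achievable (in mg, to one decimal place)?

Potassium per g fat: black beans 302, pasta 98, oats 84.5, milk 50, peanut butter 10.8.
With no serving limits, spend the whole fat allowance on black beans: 54 g / 1 g × 302 mg = 16308.0 mg.

16308.0 mg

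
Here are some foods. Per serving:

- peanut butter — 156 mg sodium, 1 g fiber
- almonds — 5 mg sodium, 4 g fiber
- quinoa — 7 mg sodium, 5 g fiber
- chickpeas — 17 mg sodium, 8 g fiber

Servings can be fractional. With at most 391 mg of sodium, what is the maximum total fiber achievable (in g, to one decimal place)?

312.8 g

Fiber per mg sodium: almonds 0.8, quinoa 0.7143, chickpeas 0.4706, peanut butter 0.00641.
With no serving limits, spend the whole sodium allowance on almonds: 391 mg / 5 mg × 4 g = 312.8 g.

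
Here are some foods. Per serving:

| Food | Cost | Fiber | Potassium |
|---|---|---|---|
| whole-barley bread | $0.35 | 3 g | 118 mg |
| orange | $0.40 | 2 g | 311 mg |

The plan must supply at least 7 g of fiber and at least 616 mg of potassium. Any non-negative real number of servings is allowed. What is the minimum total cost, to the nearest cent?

$1.06

Minimising a linear cost over {fiber ≥ 7, potassium ≥ 616, servings ≥ 0} — the optimum is at a vertex, using one or two foods.
whole-barley bread only: max(7/3, 616/118) = 5.22 servings → $1.83.
orange only: max(7/2, 616/311) = 3.5 servings → $1.40.
whole-barley bread + orange with both tight: 1.356 servings and 1.466 servings → $1.06.
Cheapest feasible corner: $1.06.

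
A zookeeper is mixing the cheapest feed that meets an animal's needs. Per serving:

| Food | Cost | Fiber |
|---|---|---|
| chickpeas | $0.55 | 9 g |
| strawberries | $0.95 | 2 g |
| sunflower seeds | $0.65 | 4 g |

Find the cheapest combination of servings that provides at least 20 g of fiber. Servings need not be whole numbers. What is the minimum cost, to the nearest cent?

$1.22

Cost per g of fiber: chickpeas $0.0611, sunflower seeds $0.1625, strawberries $0.4750.
With no serving limits, use only chickpeas: 20 g / 9 g = 2.222 servings × $0.55 = $1.22.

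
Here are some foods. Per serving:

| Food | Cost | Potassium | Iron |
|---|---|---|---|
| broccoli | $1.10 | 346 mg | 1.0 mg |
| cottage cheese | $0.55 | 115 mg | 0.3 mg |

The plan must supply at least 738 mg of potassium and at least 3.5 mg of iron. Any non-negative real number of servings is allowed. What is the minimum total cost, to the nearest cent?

An LP optimum is at a vertex; with two nutrient constraints at most two foods are used. Check each candidate.
broccoli only: max(738/346, 3.5/1.0) = 3.5 servings → $3.85.
cottage cheese only: max(738/115, 3.5/0.3) = 11.67 servings → $6.42.
broccoli + cottage cheese with both targets exact would need a negative amount; discard.
So the least-cost plan costs $3.85.

$3.85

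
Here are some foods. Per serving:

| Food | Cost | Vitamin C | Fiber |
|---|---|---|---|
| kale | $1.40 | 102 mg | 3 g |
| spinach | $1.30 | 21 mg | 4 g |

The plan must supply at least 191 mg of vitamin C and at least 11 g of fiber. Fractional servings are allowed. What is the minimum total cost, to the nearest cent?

$4.23

For a min-cost LP with two ≥-constraints, a basic feasible solution has at most two positive variables.
kale only: max(191/102, 11/3) = 3.667 servings → $5.13.
spinach only: max(191/21, 11/4) = 9.095 servings → $11.82.
kale + spinach with both tight: 1.545 servings and 1.591 servings → $4.23.
The minimum over all feasible corners is $4.23.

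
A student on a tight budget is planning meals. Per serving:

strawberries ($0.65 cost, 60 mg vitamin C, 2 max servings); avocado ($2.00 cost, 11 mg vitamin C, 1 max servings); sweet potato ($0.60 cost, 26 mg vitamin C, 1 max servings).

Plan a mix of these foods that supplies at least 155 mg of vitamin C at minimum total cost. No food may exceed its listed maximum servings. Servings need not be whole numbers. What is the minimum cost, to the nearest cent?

$3.54

Cost per mg of vitamin C: strawberries $0.0108, sweet potato $0.0231, avocado $0.1818.
Take 2 servings of strawberries: +120.0 mg vitamin C for $1.30 (total $1.30, still need 35.0 mg).
Take 1 serving of sweet potato: +26.0 mg vitamin C for $0.60 (total $1.90, still need 9.0 mg).
Take 0.8182 servings of avocado: +9.0 mg vitamin C for $1.64 (total $3.54, still need 0.0 mg).
Filling from the cheapest source first is optimal under one linear minimum: $3.54.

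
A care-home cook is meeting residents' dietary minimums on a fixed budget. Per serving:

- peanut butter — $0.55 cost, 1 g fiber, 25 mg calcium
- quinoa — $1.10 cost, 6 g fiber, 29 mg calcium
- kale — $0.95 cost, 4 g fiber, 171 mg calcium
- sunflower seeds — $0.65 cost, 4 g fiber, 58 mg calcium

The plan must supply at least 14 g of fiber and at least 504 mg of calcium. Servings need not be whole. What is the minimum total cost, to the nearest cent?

Compare the cost at each extreme point of the feasible region.
peanut butter only: max(14/1, 504/25) = 20.16 servings → $11.09.
quinoa only: max(14/6, 504/29) = 17.38 servings → $19.12.
kale only: max(14/4, 504/171) = 3.5 servings → $3.33.
sunflower seeds only: max(14/4, 504/58) = 8.69 servings → $5.65.
peanut butter + quinoa with both targets exact would need a negative amount; discard.
peanut butter + kale with both tight: 5.324 servings and 2.169 servings → $4.99.
peanut butter + sunflower seeds: the both-tight solution has a negative serving — not a feasible corner.
quinoa + kale with both tight: 0.4154 servings and 2.877 servings → $3.19.
quinoa + sunflower seeds: the both-tight solution has a negative serving — not a feasible corner.
kale + sunflower seeds with both tight: 2.664 servings and 0.8363 servings → $3.07.
The minimum over all feasible corners is $3.07.

$3.07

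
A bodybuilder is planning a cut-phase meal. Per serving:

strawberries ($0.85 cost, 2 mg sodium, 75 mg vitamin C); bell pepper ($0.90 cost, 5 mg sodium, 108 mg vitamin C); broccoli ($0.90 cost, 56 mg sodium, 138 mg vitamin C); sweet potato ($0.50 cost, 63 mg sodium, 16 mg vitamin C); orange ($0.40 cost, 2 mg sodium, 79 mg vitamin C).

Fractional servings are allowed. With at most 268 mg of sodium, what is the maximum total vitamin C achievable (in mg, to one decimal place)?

10586.0 mg

Vitamin C per mg sodium: orange 39.5, strawberries 37.5, bell pepper 21.6, broccoli 2.464, sweet potato 0.254.
With no serving limits, spend the whole sodium allowance on orange: 268 mg / 2 mg × 79 mg = 10586.0 mg.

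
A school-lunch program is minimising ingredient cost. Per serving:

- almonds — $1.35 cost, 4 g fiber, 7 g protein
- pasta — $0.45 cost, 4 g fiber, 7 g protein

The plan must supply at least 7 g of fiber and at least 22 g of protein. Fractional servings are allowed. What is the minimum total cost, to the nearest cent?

almonds only: max(7/4, 22/7) = 3.143 servings → $4.24.
pasta only: max(7/4, 22/7) = 3.143 servings → $1.41.
almonds + pasta (both tight): parallel constraints — no distinct corner.
Cheapest feasible corner: $1.41.

$1.41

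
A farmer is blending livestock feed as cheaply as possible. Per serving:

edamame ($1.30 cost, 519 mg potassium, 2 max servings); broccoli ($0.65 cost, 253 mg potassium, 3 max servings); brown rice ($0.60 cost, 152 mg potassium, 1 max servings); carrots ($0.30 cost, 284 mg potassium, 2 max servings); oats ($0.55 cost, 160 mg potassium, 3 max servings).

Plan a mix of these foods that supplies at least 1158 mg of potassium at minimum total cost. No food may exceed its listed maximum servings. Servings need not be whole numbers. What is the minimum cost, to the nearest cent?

$2.08

Cost per mg of potassium: carrots $0.0011, edamame $0.0025, broccoli $0.0026, oats $0.0034, brown rice $0.0039.
Take 2 servings of carrots: +568.0 mg potassium for $0.60 (total $0.60, still need 590.0 mg).
Take 1.137 servings of edamame: +590.0 mg potassium for $1.48 (total $2.08, still need 0.0 mg).
Greedy by cheapest-per-mg is optimal for a single linear constraint, so the minimum cost is $2.08.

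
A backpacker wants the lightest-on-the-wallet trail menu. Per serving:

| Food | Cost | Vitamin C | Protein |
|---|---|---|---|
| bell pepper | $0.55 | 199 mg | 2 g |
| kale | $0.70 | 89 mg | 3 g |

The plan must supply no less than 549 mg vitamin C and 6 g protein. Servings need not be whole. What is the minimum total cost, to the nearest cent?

With two linear requirements the optimum uses one or two foods; enumerate the corners.
bell pepper only: max(549/199, 6/2) = 3 servings → $1.65.
kale only: max(549/89, 6/3) = 6.169 servings → $4.32.
bell pepper + kale with both tight: 2.656 servings and 0.2291 servings → $1.62.
So the least-cost plan costs $1.62.

$1.62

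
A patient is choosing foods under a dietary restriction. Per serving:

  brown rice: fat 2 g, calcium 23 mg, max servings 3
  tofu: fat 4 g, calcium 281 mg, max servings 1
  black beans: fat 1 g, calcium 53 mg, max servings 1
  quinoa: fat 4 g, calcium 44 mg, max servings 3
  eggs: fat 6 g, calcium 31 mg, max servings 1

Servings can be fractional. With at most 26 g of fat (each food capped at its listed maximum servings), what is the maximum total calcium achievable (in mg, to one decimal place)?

550.5 mg

Calcium per g fat: tofu 70.25, black beans 53, brown rice 11.5, quinoa 11, eggs 5.167.
Take 1 serving of tofu: uses 4 g fat, +281.0 mg calcium (running total 281.0 mg).
Take 1 serving of black beans: uses 1 g fat, +53.0 mg calcium (running total 334.0 mg).
Take 3 servings of brown rice: uses 6 g fat, +69.0 mg calcium (running total 403.0 mg).
Take 3 servings of quinoa: uses 12 g fat, +132.0 mg calcium (running total 535.0 mg).
Take 0.5 servings of eggs: uses 3 g fat, +15.5 mg calcium (running total 550.5 mg).
Greedy by best ratio exhausts the fat allowance optimally: 550.5 mg.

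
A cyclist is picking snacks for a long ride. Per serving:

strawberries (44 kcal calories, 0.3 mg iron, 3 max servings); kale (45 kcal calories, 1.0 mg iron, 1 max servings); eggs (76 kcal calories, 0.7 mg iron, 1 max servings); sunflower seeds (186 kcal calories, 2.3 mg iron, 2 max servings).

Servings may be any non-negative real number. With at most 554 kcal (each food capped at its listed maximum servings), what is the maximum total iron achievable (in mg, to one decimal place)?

Iron per kcal: kale 0.02222, sunflower seeds 0.01237, eggs 0.009211, strawberries 0.006818.
Take 1 serving of kale: uses 45 kcal, +1.0 mg iron (running total 1.0 mg).
Take 2 servings of sunflower seeds: uses 372 kcal, +4.6 mg iron (running total 5.6 mg).
Take 1 serving of eggs: uses 76 kcal, +0.7 mg iron (running total 6.3 mg).
Take 1.386 servings of strawberries: uses 61 kcal, +0.4 mg iron (running total 6.7 mg).
Greedy by best ratio exhausts the calories allowance optimally: 6.7 mg.

6.7 mg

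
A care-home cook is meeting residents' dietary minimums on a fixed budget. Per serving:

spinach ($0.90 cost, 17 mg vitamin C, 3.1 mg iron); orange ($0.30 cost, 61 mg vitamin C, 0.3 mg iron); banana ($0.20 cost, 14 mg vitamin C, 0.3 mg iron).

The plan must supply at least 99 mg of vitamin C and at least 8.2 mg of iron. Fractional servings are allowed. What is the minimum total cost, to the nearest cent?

$2.57

For a min-cost LP with two ≥-constraints, a basic feasible solution has at most two positive variables.
spinach only: max(99/17, 8.2/3.1) = 5.824 servings → $5.24.
orange only: max(99/61, 8.2/0.3) = 27.33 servings → $8.20.
banana only: max(99/14, 8.2/0.3) = 27.33 servings → $5.47.
spinach + orange with both tight: 2.557 servings and 0.9103 servings → $2.57.
spinach + banana with both tight: 2.222 servings and 4.373 servings → $2.87.
orange + banana: intersection lies outside the first quadrant.
The minimum over all feasible corners is $2.57.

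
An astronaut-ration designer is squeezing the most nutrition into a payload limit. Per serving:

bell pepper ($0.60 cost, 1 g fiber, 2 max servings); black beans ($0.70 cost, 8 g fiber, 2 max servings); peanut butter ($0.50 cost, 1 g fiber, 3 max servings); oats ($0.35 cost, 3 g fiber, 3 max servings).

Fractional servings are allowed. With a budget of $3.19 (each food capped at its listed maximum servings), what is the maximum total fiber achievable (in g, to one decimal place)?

Fiber per dollar: black beans 11.43, oats 8.571, peanut butter 2, bell pepper 1.667.
Take 2 servings of black beans: spends $1.40, +16.0 g fiber (running total 16.0 g).
Take 3 servings of oats: spends $1.05, +9.0 g fiber (running total 25.0 g).
Take 1.48 servings of peanut butter: spends $0.74, +1.5 g fiber (running total 26.5 g).
Greedy by best ratio exhausts the cost allowance optimally: 26.5 g.

26.5 g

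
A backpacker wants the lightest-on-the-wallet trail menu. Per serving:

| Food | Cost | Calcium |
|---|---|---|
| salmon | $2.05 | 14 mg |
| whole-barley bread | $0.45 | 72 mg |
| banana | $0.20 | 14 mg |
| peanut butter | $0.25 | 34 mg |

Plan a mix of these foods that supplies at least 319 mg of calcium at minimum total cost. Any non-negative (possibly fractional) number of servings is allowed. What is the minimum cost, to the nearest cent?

$1.99

Cost per mg of calcium: whole-barley bread $0.0063, peanut butter $0.0074, banana $0.0143, salmon $0.1464.
With no serving limits, use only whole-barley bread: 319 mg / 72 mg = 4.431 servings × $0.45 = $1.99.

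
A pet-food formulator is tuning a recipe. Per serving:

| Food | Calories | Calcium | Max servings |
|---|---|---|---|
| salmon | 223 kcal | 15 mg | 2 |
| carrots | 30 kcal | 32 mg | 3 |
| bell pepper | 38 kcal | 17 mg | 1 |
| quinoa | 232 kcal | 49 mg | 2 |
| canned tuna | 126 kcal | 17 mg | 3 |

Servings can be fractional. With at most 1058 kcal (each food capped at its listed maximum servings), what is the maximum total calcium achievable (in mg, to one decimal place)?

267.9 mg

Calcium per kcal: carrots 1.067, bell pepper 0.4474, quinoa 0.2112, canned tuna 0.1349, salmon 0.06726.
Take 3 servings of carrots: uses 90 kcal, +96.0 mg calcium (running total 96.0 mg).
Take 1 serving of bell pepper: uses 38 kcal, +17.0 mg calcium (running total 113.0 mg).
Take 2 servings of quinoa: uses 464 kcal, +98.0 mg calcium (running total 211.0 mg).
Take 3 servings of canned tuna: uses 378 kcal, +51.0 mg calcium (running total 262.0 mg).
Take 0.3946 servings of salmon: uses 88 kcal, +5.9 mg calcium (running total 267.9 mg).
Greedy by best ratio exhausts the calories allowance optimally: 267.9 mg.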